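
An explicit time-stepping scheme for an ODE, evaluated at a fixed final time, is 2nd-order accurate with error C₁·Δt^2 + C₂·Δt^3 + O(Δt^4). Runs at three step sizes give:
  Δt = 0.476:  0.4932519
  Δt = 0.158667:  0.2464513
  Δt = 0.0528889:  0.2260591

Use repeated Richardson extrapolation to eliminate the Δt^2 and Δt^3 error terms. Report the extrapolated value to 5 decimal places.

0.22381

First eliminate the Δt^2 term (factor 3^2 = 9):
  B₁ = (9·0.2464513 − 0.4932519)/8 = 0.2156012
  B₂ = (9·0.2260591 − 0.2464513)/8 = 0.2235101
Then eliminate the Δt^3 term (factor 3^3 = 27):
  (27·0.2235101 − 0.2156012)/26 = 0.2238143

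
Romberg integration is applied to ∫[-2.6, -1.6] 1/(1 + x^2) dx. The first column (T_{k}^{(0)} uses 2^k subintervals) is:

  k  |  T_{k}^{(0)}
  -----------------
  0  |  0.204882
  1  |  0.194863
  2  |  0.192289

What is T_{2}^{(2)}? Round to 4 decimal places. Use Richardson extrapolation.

0.1914

Richardson extrapolation on the trapezoidal column (denominator 4−1=3):
T_{1}^{(1)} = (4·0.194863 − 0.204882) / 3 = 0.191523
T_{2}^{(1)} = (4·0.192289 − 0.194863) / 3 = 0.191431
T_{2}^{(2)} = 0.191431 + (0.191431 − 0.191523)/15 = 0.191425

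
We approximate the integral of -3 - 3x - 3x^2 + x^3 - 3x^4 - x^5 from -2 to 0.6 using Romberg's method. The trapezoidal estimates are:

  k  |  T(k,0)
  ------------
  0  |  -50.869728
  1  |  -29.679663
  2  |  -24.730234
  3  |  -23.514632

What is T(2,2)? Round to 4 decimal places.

-23.1114

Richardson extrapolation on the trapezoidal column (denominator 4−1=3):
T(1,1) = (4·(-29.679663) − (-50.869728)) / 3 = -22.616308
T(2,1) = (4·(-24.730234) − (-29.679663)) / 3 = -23.080424
T(2,2) = -23.080424 + (-23.080424 − (-22.616308))/15 = -23.111365
(Column j=1 coincides with Simpson's rule on the same nodes.)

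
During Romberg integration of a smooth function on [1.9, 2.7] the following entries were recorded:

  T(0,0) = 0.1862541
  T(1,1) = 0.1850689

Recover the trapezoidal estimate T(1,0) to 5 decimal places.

0.18537

From T(1,1) = (4·T(1,0) − T(0,0))/3, solve for T(1,0):
4·T(1,0) = 3·0.1850689 + 0.1862541 = 0.7414608
T(1,0) = 0.1853652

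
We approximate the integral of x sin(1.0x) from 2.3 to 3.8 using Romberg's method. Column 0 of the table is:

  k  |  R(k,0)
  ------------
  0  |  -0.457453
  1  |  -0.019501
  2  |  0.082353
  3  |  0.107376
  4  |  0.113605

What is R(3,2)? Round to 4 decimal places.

0.1157

R(2,1) = (4·0.082353 − (-0.019501)) / 3 = 0.116304
R(3,1) = 0.107376 + (0.107376 − 0.082353)/3 = 0.115717
R(3,2) = (16·0.115717 − 0.116304) / 15 = 0.115678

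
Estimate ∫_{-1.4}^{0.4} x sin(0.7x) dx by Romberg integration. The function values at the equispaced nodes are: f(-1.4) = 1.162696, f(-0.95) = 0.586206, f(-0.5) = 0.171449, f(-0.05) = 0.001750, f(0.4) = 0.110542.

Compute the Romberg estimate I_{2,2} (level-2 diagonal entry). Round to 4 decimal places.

I_{0,0} (trapezoid, 1 panel, h=1.8000): 1.145914
I_{1,0} (trapezoid, 2 panels, h=0.9000): 0.727261
I_{2,0} (trapezoid, 4 panels, h=0.4500): 0.628211
I_{1,1} = 0.727261 + (0.727261 − 1.145914)/3 = 0.587710
I_{2,1} = 0.628211 + (0.628211 − 0.727261)/3 = 0.595194
I_{2,2} = 0.595194 + (0.595194 − 0.587710)/15 = 0.595693

0.5957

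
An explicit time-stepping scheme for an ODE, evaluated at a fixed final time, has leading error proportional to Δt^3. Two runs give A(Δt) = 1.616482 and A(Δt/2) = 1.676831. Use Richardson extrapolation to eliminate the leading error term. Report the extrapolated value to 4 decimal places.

Extrapolated value = (8·A(Δt/2) − A(Δt)) / (8 − 1)
= (8·1.676831 − 1.616482) / 7
= 11.798166 / 7 = 1.685452

1.6855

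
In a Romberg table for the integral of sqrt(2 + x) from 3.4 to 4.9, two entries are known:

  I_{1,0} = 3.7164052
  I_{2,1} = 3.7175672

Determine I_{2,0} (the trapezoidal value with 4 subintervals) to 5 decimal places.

3.71728

From I_{2,1} = (4·I_{2,0} − I_{1,0})/3, solve for I_{2,0}:
4·I_{2,0} = 3·3.7175672 + 3.7164052 = 14.8691068
I_{2,0} = 3.7172767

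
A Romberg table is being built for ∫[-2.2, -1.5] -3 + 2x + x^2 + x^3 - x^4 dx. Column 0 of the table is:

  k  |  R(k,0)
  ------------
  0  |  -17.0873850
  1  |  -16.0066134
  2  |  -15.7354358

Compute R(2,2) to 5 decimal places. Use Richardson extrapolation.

R(1,1) = -16.0066134 + (-16.0066134 − (-17.0873850))/3 = -15.6463562
R(2,1) = (4·(-15.7354358) − (-16.0066134)) / 3 = -15.6450433
R(2,2) = (16·(-15.6450433) − (-15.6463562)) / 15 = -15.6449558

-15.64496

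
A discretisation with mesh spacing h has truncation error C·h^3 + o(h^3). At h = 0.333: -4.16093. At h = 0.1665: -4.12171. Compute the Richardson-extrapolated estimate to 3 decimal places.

Extrapolated value = (8·A(h/2) − A(h)) / (8 − 1)
= (8·(-4.12171) − (-4.16093)) / 7
= -28.81275 / 7 = -4.11611

-4.116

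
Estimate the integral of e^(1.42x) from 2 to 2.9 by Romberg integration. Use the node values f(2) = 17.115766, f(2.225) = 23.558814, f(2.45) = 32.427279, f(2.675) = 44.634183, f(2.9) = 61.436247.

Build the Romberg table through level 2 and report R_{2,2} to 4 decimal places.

31.2117

R_{0,0} (trapezoid, 1 panel, h=0.9000): 35.348406
R_{1,0} (trapezoid, 2 panels, h=0.4500): 32.266478
R_{2,0} (trapezoid, 4 panels, h=0.2250): 31.476664
R_{1,1} = 32.266478 + (32.266478 − 35.348406)/3 = 31.239169
R_{2,1} = 31.476664 + (31.476664 − 32.266478)/3 = 31.213393
R_{2,2} = 31.213393 + (31.213393 − 31.239169)/15 = 31.211675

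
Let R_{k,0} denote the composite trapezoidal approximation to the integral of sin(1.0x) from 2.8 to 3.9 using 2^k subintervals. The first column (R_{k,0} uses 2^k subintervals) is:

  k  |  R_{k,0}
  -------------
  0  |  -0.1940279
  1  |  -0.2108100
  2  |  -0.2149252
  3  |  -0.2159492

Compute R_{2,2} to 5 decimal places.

Richardson extrapolation on the trapezoidal column (denominator 4−1=3):
R_{1,1} = (4·(-0.2108100) − (-0.1940279)) / 3 = -0.2164040
R_{2,1} = (4·(-0.2149252) − (-0.2108100)) / 3 = -0.2162969
R_{2,2} = -0.2162969 + (-0.2162969 − (-0.2164040))/15 = -0.2162898

-0.21629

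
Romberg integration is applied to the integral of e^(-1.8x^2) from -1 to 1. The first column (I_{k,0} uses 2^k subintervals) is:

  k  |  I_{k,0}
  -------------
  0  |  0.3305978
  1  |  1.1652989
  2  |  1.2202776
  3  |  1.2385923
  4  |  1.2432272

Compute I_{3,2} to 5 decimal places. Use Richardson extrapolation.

Richardson extrapolation on the trapezoidal column (denominator 4−1=3):
I_{2,1} = (4·1.2202776 − 1.1652989) / 3 = 1.2386038
I_{3,1} = 1.2385923 + (1.2385923 − 1.2202776)/3 = 1.2446972
I_{3,2} = 1.2446972 + (1.2446972 − 1.2386038)/15 = 1.2451034

1.24510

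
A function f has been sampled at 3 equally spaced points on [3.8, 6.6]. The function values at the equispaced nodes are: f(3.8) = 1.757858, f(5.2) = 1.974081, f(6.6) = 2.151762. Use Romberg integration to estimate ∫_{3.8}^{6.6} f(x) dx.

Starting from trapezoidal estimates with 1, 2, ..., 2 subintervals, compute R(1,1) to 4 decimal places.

5.5094

R(0,0) (trapezoid, 1 panel, h=2.8000): 5.473468
R(1,0) (trapezoid, 2 panels, h=1.4000): 5.500447
R(1,1) = 5.500447 + (5.500447 − 5.473468)/3 = 5.509440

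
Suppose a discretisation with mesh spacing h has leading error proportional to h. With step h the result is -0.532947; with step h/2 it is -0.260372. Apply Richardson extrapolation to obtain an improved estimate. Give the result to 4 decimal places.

The leading error scales as h; refining by a factor of 2 reduces it by 2^1 = 2.
Extrapolated value = (2·A(h/2) − A(h)) / (2 − 1)
= (2·(-0.260372) − (-0.532947)) / 1
= 0.012203 / 1 = 0.012203

0.0122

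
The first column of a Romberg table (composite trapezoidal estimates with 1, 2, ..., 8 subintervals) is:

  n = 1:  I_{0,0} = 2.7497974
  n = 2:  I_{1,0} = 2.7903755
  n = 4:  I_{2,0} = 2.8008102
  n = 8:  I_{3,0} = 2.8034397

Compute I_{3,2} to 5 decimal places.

I_{2,1} = 2.8008102 + (2.8008102 − 2.7903755)/3 = 2.8042884
I_{3,1} = (4·2.8034397 − 2.8008102) / 3 = 2.8043162
I_{3,2} = (16·2.8043162 − 2.8042884) / 15 = 2.8043181
(Column j=1 coincides with Simpson's rule on the same nodes.)

2.80432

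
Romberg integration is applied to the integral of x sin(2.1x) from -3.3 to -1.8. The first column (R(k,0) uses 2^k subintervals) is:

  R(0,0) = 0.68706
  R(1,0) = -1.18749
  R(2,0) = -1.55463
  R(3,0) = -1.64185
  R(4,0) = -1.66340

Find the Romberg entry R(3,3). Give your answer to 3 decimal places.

Richardson extrapolation on the trapezoidal column (denominator 4−1=3):
R(1,1) = -1.18749 + (-1.18749 − 0.68706)/3 = -1.81234
R(2,1) = -1.55463 + (-1.55463 − (-1.18749))/3 = -1.67701
R(3,1) = -1.64185 + (-1.64185 − (-1.55463))/3 = -1.67092
R(2,2) = -1.67701 + (-1.67701 − (-1.81234))/15 = -1.66799
R(3,2) = (16·(-1.67092) − (-1.67701)) / 15 = -1.67051
R(3,3) = (64·(-1.67051) − (-1.66799)) / 63 = -1.67055
(Column j=1 coincides with Simpson's rule on the same nodes.)

-1.671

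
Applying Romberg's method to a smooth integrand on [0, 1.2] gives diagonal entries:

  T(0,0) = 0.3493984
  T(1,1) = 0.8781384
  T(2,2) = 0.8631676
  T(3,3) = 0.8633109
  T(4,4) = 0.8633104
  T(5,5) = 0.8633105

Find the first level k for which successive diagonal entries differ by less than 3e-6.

k = 4

|T(1,1) − T(0,0)| = 0.5287400 ≥ 3e-6
|T(2,2) − T(1,1)| = 0.0149708 ≥ 3e-6
|T(3,3) − T(2,2)| = 0.0001433 ≥ 3e-6
|T(4,4) − T(3,3)| = 0.0000005 < 3e-6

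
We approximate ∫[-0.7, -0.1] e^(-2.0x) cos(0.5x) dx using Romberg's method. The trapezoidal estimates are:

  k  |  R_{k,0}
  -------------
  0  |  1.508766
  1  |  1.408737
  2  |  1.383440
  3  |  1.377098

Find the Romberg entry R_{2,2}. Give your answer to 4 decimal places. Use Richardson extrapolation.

1.3750

R_{1,1} = (4·1.408737 − 1.508766) / 3 = 1.375394
R_{2,1} = 1.383440 + (1.383440 − 1.408737)/3 = 1.375008
R_{2,2} = (16·1.375008 − 1.375394) / 15 = 1.374982
(Column j=1 coincides with Simpson's rule on the same nodes.)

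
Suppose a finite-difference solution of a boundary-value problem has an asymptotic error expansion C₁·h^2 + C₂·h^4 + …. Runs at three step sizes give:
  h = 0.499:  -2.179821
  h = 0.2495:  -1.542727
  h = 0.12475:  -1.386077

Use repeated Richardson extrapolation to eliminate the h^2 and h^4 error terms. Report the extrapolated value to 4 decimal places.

-1.3341

First eliminate the h^2 term (factor 2^2 = 4):
  B₁ = (4·(-1.542727) − (-2.179821))/3 = -1.330362
  B₂ = (4·(-1.386077) − (-1.542727))/3 = -1.333860
Then eliminate the h^4 term (factor 2^4 = 16):
  (16·(-1.333860) − (-1.330362))/15 = -1.334093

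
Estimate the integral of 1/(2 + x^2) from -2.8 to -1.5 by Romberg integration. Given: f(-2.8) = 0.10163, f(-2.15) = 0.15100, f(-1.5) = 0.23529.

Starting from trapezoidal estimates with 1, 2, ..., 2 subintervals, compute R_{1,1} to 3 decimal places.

0.204

R_{0,0} (trapezoid, 1 panel, h=1.3000): 0.21900
R_{1,0} (trapezoid, 2 panels, h=0.6500): 0.20765
R_{1,1} = 0.20765 + (0.20765 − 0.21900)/3 = 0.20387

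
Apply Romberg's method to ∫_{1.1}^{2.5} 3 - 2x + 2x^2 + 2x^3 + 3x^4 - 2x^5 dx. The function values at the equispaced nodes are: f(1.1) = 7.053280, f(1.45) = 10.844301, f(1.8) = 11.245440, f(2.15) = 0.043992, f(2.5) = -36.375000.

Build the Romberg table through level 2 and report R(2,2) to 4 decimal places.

4.3263

R(0,0) (trapezoid, 1 panel, h=1.4000): -20.525204
R(1,0) (trapezoid, 2 panels, h=0.7000): -2.390794
R(2,0) (trapezoid, 4 panels, h=0.3500): 2.615506
R(1,1) = -2.390794 + (-2.390794 − (-20.525204))/3 = 3.654009
R(2,1) = 2.615506 + (2.615506 − (-2.390794))/3 = 4.284273
R(2,2) = 4.284273 + (4.284273 − 3.654009)/15 = 4.326291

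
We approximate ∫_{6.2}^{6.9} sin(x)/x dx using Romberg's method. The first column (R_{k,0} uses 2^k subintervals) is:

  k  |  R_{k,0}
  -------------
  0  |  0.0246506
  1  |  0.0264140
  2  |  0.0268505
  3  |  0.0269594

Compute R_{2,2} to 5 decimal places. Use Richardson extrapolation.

R_{1,1} = (4·0.0264140 − 0.0246506) / 3 = 0.0270018
R_{2,1} = (4·0.0268505 − 0.0264140) / 3 = 0.0269960
R_{2,2} = (16·0.0269960 − 0.0270018) / 15 = 0.0269956

0.02700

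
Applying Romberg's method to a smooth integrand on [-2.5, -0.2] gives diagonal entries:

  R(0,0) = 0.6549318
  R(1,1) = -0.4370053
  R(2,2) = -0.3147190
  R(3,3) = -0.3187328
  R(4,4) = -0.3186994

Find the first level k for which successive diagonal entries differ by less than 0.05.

k = 3

|R(1,1) − R(0,0)| = 1.0919371 ≥ 0.05
|R(2,2) − R(1,1)| = 0.1222863 ≥ 0.05
|R(3,3) − R(2,2)| = 0.0040138 < 0.05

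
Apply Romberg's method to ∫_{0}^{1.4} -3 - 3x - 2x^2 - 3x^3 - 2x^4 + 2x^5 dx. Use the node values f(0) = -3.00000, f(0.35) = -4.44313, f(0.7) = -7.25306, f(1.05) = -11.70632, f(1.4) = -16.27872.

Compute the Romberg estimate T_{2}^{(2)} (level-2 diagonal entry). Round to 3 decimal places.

T_{0}^{(0)} (trapezoid, 1 panel, h=1.4000): -13.49510
T_{1}^{(0)} (trapezoid, 2 panels, h=0.7000): -11.82469
T_{2}^{(0)} (trapezoid, 4 panels, h=0.3500): -11.56465
T_{1}^{(1)} = -11.82469 + (-11.82469 − (-13.49510))/3 = -11.26789
T_{2}^{(1)} = -11.56465 + (-11.56465 − (-11.82469))/3 = -11.47797
T_{2}^{(2)} = -11.47797 + (-11.47797 − (-11.26789))/15 = -11.49198

-11.492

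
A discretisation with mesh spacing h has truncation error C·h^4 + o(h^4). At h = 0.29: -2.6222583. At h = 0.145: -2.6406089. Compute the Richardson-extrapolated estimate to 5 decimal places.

Extrapolated value = (16·A(h/2) − A(h)) / (16 − 1)
= (16·(-2.6406089) − (-2.6222583)) / 15
= -39.6274841 / 15 = -2.6418323

-2.64183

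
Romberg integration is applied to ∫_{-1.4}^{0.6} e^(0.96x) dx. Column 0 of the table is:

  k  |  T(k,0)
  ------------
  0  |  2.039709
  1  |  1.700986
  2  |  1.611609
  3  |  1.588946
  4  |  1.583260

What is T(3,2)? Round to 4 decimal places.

Richardson extrapolation on the trapezoidal column (denominator 4−1=3):
T(2,1) = (4·1.611609 − 1.700986) / 3 = 1.581817
T(3,1) = (4·1.588946 − 1.611609) / 3 = 1.581392
T(3,2) = 1.581392 + (1.581392 − 1.581817)/15 = 1.581364

1.5814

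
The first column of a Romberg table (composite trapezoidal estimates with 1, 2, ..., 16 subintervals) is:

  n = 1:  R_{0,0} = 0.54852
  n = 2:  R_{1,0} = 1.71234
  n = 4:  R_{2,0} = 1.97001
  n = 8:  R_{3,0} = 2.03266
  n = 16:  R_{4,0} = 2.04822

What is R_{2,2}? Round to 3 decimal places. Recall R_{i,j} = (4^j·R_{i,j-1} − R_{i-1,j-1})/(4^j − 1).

2.053

Richardson extrapolation on the trapezoidal column (denominator 4−1=3):
R_{1,1} = 1.71234 + (1.71234 − 0.54852)/3 = 2.10028
R_{2,1} = 1.97001 + (1.97001 − 1.71234)/3 = 2.05590
R_{2,2} = 2.05590 + (2.05590 − 2.10028)/15 = 2.05294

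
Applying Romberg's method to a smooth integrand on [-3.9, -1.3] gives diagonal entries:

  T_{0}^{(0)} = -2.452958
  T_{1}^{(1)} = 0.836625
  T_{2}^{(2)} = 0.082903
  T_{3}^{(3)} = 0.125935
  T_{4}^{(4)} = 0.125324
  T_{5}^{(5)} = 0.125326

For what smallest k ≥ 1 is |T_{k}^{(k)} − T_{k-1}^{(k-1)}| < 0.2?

|T_{1}^{(1)} − T_{0}^{(0)}| = 3.289583 ≥ 0.2
|T_{2}^{(2)} − T_{1}^{(1)}| = 0.753722 ≥ 0.2
|T_{3}^{(3)} − T_{2}^{(2)}| = 0.043032 < 0.2

k = 3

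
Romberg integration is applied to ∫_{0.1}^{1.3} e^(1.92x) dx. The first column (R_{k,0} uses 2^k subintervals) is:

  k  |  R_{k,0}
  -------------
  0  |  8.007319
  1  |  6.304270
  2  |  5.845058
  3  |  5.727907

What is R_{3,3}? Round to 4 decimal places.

Richardson extrapolation on the trapezoidal column (denominator 4−1=3):
R_{1,1} = (4·6.304270 − 8.007319) / 3 = 5.736587
R_{2,1} = (4·5.845058 − 6.304270) / 3 = 5.691987
R_{3,1} = 5.727907 + (5.727907 − 5.845058)/3 = 5.688857
R_{2,2} = 5.691987 + (5.691987 − 5.736587)/15 = 5.689014
R_{3,2} = (16·5.688857 − 5.691987) / 15 = 5.688648
R_{3,3} = 5.688648 + (5.688648 − 5.689014)/63 = 5.688642

5.6886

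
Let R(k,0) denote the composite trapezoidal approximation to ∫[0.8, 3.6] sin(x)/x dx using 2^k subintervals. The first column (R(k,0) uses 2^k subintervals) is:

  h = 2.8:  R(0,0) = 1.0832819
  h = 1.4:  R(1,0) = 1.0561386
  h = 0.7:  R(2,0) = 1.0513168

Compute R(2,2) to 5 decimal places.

1.04988

R(1,1) = 1.0561386 + (1.0561386 − 1.0832819)/3 = 1.0470908
R(2,1) = (4·1.0513168 − 1.0561386) / 3 = 1.0497095
R(2,2) = 1.0497095 + (1.0497095 − 1.0470908)/15 = 1.0498841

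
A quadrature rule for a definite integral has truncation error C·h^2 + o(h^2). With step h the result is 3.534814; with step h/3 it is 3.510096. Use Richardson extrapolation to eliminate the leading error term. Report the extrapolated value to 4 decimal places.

3.5070

Extrapolated value = (9·A(h/3) − A(h)) / (9 − 1)
= (9·3.510096 − 3.534814) / 8
= 28.056050 / 8 = 3.507006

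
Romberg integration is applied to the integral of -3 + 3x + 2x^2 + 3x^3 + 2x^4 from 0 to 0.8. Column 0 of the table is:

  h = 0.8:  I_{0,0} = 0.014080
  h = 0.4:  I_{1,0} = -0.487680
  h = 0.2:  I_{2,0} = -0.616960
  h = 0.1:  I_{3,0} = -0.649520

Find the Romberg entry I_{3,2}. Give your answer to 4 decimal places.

I_{2,1} = -0.616960 + (-0.616960 − (-0.487680))/3 = -0.660053
I_{3,1} = (4·(-0.649520) − (-0.616960)) / 3 = -0.660373
I_{3,2} = (16·(-0.660373) − (-0.660053)) / 15 = -0.660394

-0.6604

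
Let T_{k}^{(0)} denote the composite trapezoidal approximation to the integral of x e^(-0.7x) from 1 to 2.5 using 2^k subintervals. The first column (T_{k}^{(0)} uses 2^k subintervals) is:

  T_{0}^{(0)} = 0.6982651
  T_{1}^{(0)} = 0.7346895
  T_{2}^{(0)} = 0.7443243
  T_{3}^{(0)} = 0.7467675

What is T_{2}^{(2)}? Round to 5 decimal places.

Richardson extrapolation on the trapezoidal column (denominator 4−1=3):
T_{1}^{(1)} = (4·0.7346895 − 0.6982651) / 3 = 0.7468310
T_{2}^{(1)} = (4·0.7443243 − 0.7346895) / 3 = 0.7475359
T_{2}^{(2)} = 0.7475359 + (0.7475359 − 0.7468310)/15 = 0.7475829

0.74758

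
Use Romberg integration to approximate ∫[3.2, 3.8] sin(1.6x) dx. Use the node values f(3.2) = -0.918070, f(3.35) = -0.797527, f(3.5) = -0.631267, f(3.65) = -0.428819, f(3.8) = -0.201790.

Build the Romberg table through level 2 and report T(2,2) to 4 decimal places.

T(0,0) (trapezoid, 1 panel, h=0.6000): -0.335958
T(1,0) (trapezoid, 2 panels, h=0.3000): -0.357359
T(2,0) (trapezoid, 4 panels, h=0.1500): -0.362631
T(1,1) = -0.357359 + (-0.357359 − (-0.335958))/3 = -0.364493
T(2,1) = -0.362631 + (-0.362631 − (-0.357359))/3 = -0.364388
T(2,2) = -0.364388 + (-0.364388 − (-0.364493))/15 = -0.364381

-0.3644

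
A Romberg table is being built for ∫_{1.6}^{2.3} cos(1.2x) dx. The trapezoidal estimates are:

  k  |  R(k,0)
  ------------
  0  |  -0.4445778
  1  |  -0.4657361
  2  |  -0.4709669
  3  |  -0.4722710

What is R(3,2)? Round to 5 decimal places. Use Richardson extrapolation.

-0.47271

R(2,1) = -0.4709669 + (-0.4709669 − (-0.4657361))/3 = -0.4727105
R(3,1) = (4·(-0.4722710) − (-0.4709669)) / 3 = -0.4727057
R(3,2) = -0.4727057 + (-0.4727057 − (-0.4727105))/15 = -0.4727054
(Column j=1 coincides with Simpson's rule on the same nodes.)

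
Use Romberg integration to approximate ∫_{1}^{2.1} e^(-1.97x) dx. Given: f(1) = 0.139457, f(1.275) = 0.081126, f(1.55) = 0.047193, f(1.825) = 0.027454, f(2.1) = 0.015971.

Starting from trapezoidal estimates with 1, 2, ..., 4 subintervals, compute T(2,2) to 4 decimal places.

T(0,0) (trapezoid, 1 panel, h=1.1000): 0.085485
T(1,0) (trapezoid, 2 panels, h=0.5500): 0.068699
T(2,0) (trapezoid, 4 panels, h=0.2750): 0.064209
T(1,1) = 0.068699 + (0.068699 − 0.085485)/3 = 0.063104
T(2,1) = 0.064209 + (0.064209 − 0.068699)/3 = 0.062712
T(2,2) = 0.062712 + (0.062712 − 0.063104)/15 = 0.062686

0.0627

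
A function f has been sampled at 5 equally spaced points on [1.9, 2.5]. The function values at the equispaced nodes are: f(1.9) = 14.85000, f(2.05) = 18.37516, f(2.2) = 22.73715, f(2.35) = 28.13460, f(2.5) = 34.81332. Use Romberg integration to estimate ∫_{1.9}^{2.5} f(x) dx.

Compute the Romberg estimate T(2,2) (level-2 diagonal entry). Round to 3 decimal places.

T(0,0) (trapezoid, 1 panel, h=0.6000): 14.89900
T(1,0) (trapezoid, 2 panels, h=0.3000): 14.27064
T(2,0) (trapezoid, 4 panels, h=0.1500): 14.11179
T(1,1) = 14.27064 + (14.27064 − 14.89900)/3 = 14.06119
T(2,1) = 14.11179 + (14.11179 − 14.27064)/3 = 14.05884
T(2,2) = 14.05884 + (14.05884 − 14.06119)/15 = 14.05868

14.059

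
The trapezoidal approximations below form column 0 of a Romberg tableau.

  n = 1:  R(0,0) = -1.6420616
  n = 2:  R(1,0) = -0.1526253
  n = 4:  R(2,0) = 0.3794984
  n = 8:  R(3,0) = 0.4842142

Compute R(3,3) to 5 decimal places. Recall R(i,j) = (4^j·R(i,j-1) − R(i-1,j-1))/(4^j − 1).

R(1,1) = (4·(-0.1526253) − (-1.6420616)) / 3 = 0.3438535
R(2,1) = 0.3794984 + (0.3794984 − (-0.1526253))/3 = 0.5568730
R(3,1) = (4·0.4842142 − 0.3794984) / 3 = 0.5191195
R(2,2) = 0.5568730 + (0.5568730 − 0.3438535)/15 = 0.5710743
R(3,2) = (16·0.5191195 − 0.5568730) / 15 = 0.5166026
R(3,3) = (64·0.5166026 − 0.5710743) / 63 = 0.5157380
(Column j=1 coincides with Simpson's rule on the same nodes.)

0.51574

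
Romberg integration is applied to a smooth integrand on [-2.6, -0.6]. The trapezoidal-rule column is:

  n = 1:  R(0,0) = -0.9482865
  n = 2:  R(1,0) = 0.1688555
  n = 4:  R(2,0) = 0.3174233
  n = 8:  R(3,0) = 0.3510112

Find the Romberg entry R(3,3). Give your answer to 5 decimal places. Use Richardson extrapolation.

0.36200

Richardson extrapolation on the trapezoidal column (denominator 4−1=3):
R(1,1) = (4·0.1688555 − (-0.9482865)) / 3 = 0.5412362
R(2,1) = 0.3174233 + (0.3174233 − 0.1688555)/3 = 0.3669459
R(3,1) = 0.3510112 + (0.3510112 − 0.3174233)/3 = 0.3622072
R(2,2) = 0.3669459 + (0.3669459 − 0.5412362)/15 = 0.3553265
R(3,2) = 0.3622072 + (0.3622072 − 0.3669459)/15 = 0.3618913
R(3,3) = 0.3618913 + (0.3618913 − 0.3553265)/63 = 0.3619955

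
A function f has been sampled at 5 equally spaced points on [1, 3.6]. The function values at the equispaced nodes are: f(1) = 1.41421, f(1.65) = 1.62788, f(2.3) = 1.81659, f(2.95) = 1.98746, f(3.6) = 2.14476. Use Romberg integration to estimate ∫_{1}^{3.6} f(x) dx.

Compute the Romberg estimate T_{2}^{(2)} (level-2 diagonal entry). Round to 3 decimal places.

T_{0}^{(0)} (trapezoid, 1 panel, h=2.6000): 4.62666
T_{1}^{(0)} (trapezoid, 2 panels, h=1.3000): 4.67490
T_{2}^{(0)} (trapezoid, 4 panels, h=0.6500): 4.68742
T_{1}^{(1)} = 4.67490 + (4.67490 − 4.62666)/3 = 4.69098
T_{2}^{(1)} = 4.68742 + (4.68742 − 4.67490)/3 = 4.69159
T_{2}^{(2)} = 4.69159 + (4.69159 − 4.69098)/15 = 4.69163

4.692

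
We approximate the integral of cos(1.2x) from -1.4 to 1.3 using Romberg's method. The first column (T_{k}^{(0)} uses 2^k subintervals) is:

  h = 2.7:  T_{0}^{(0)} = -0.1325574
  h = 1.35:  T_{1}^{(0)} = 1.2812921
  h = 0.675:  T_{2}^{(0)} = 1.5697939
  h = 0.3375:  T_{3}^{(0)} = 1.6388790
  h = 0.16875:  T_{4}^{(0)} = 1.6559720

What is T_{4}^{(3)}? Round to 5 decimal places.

Richardson extrapolation on the trapezoidal column (denominator 4−1=3):
T_{2}^{(1)} = (4·1.5697939 − 1.2812921) / 3 = 1.6659612
T_{3}^{(1)} = (4·1.6388790 − 1.5697939) / 3 = 1.6619074
T_{4}^{(1)} = 1.6559720 + (1.6559720 − 1.6388790)/3 = 1.6616697
T_{3}^{(2)} = (16·1.6619074 − 1.6659612) / 15 = 1.6616371
T_{4}^{(2)} = (16·1.6616697 − 1.6619074) / 15 = 1.6616539
T_{4}^{(3)} = (64·1.6616539 − 1.6616371) / 63 = 1.6616542

1.66165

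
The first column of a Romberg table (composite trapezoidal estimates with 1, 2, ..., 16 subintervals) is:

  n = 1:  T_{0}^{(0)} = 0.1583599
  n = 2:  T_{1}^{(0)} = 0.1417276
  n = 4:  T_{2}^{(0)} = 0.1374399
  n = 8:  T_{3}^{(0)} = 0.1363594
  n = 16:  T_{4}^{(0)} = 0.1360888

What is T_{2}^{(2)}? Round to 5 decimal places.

T_{1}^{(1)} = 0.1417276 + (0.1417276 − 0.1583599)/3 = 0.1361835
T_{2}^{(1)} = 0.1374399 + (0.1374399 − 0.1417276)/3 = 0.1360107
T_{2}^{(2)} = (16·0.1360107 − 0.1361835) / 15 = 0.1359992

0.13600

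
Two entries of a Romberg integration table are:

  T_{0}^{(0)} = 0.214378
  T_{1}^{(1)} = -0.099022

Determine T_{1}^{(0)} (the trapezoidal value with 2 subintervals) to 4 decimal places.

-0.0207

From T_{1}^{(1)} = (4·T_{1}^{(0)} − T_{0}^{(0)})/3, solve for T_{1}^{(0)}:
4·T_{1}^{(0)} = 3·(-0.099022) + 0.214378 = -0.082688
T_{1}^{(0)} = -0.020672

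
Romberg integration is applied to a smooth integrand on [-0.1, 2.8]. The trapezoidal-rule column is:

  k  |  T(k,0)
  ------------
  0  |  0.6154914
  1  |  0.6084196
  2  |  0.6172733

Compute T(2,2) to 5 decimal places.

0.62117

Richardson extrapolation on the trapezoidal column (denominator 4−1=3):
T(1,1) = (4·0.6084196 − 0.6154914) / 3 = 0.6060623
T(2,1) = (4·0.6172733 − 0.6084196) / 3 = 0.6202245
T(2,2) = (16·0.6202245 − 0.6060623) / 15 = 0.6211686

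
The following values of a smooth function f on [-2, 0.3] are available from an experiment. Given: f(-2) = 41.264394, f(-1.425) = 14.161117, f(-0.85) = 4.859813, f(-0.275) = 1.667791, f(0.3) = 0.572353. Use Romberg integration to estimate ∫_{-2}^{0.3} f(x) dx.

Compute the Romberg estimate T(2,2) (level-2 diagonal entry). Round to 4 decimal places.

21.9190

T(0,0) (trapezoid, 1 panel, h=2.3000): 48.112259
T(1,0) (trapezoid, 2 panels, h=1.1500): 29.644914
T(2,0) (trapezoid, 4 panels, h=0.5750): 23.924079
T(1,1) = 29.644914 + (29.644914 − 48.112259)/3 = 23.489132
T(2,1) = 23.924079 + (23.924079 − 29.644914)/3 = 22.017134
T(2,2) = 22.017134 + (22.017134 − 23.489132)/15 = 21.919001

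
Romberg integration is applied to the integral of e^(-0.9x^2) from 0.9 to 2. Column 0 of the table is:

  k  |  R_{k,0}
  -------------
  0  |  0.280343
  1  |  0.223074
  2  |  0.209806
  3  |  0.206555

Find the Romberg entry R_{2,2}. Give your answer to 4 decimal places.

0.2055

R_{1,1} = 0.223074 + (0.223074 − 0.280343)/3 = 0.203984
R_{2,1} = (4·0.209806 − 0.223074) / 3 = 0.205383
R_{2,2} = (16·0.205383 − 0.203984) / 15 = 0.205476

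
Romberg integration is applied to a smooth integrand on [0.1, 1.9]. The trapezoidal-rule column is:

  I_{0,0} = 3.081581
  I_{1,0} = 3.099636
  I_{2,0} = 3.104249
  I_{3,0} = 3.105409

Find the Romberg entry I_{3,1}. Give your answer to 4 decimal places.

3.1058

Richardson extrapolation on the trapezoidal column (denominator 4−1=3):
I_{3,1} = 3.105409 + (3.105409 − 3.104249)/3 = 3.105796
(Column j=1 coincides with Simpson's rule on the same nodes.)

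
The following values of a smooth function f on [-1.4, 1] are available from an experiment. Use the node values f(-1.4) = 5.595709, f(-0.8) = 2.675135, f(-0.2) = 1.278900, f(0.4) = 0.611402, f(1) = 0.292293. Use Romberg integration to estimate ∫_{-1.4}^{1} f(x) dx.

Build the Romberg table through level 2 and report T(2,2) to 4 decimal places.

T(0,0) (trapezoid, 1 panel, h=2.4000): 7.065602
T(1,0) (trapezoid, 2 panels, h=1.2000): 5.067481
T(2,0) (trapezoid, 4 panels, h=0.6000): 4.505663
T(1,1) = 5.067481 + (5.067481 − 7.065602)/3 = 4.401441
T(2,1) = 4.505663 + (4.505663 − 5.067481)/3 = 4.318390
T(2,2) = 4.318390 + (4.318390 − 4.401441)/15 = 4.312853

4.3129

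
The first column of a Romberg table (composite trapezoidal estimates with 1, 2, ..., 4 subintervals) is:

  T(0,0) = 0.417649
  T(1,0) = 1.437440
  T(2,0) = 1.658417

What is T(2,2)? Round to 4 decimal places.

Richardson extrapolation on the trapezoidal column (denominator 4−1=3):
T(1,1) = (4·1.437440 − 0.417649) / 3 = 1.777370
T(2,1) = 1.658417 + (1.658417 − 1.437440)/3 = 1.732076
T(2,2) = 1.732076 + (1.732076 − 1.777370)/15 = 1.729056
(Column j=1 coincides with Simpson's rule on the same nodes.)

1.7291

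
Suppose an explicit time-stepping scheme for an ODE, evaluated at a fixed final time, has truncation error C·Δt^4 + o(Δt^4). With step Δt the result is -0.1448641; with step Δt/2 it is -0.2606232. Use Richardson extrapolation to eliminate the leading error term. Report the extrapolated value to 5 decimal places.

-0.26834

Extrapolated value = (16·A(Δt/2) − A(Δt)) / (16 − 1)
= (16·(-0.2606232) − (-0.1448641)) / 15
= -4.0251071 / 15 = -0.2683405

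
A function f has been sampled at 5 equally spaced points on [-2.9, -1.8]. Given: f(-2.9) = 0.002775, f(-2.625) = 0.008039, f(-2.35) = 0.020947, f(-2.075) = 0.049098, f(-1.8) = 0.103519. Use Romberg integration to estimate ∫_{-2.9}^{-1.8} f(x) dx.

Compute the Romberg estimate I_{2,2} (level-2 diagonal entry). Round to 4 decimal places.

I_{0,0} (trapezoid, 1 panel, h=1.1000): 0.058462
I_{1,0} (trapezoid, 2 panels, h=0.5500): 0.040752
I_{2,0} (trapezoid, 4 panels, h=0.2750): 0.036089
I_{1,1} = 0.040752 + (0.040752 − 0.058462)/3 = 0.034849
I_{2,1} = 0.036089 + (0.036089 − 0.040752)/3 = 0.034535
I_{2,2} = 0.034535 + (0.034535 − 0.034849)/15 = 0.034514

0.0345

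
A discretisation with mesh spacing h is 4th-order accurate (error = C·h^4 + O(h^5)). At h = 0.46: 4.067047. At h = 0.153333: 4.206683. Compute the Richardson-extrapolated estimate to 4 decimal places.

The leading error scales as h^4; refining by a factor of 3 reduces it by 3^4 = 81.
Extrapolated value = (81·A(h/3) − A(h)) / (81 − 1)
= (81·4.206683 − 4.067047) / 80
= 336.674276 / 80 = 4.208428

4.2084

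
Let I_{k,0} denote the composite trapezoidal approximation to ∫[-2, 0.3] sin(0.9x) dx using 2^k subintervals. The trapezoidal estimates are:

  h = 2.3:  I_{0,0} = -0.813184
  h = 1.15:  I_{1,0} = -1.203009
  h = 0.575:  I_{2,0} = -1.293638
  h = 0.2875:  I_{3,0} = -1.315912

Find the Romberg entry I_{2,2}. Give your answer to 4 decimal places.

Richardson extrapolation on the trapezoidal column (denominator 4−1=3):
I_{1,1} = -1.203009 + (-1.203009 − (-0.813184))/3 = -1.332951
I_{2,1} = -1.293638 + (-1.293638 − (-1.203009))/3 = -1.323848
I_{2,2} = -1.323848 + (-1.323848 − (-1.332951))/15 = -1.323241

-1.3232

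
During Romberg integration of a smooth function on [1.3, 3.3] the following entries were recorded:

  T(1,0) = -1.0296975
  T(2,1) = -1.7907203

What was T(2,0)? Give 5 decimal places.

From T(2,1) = (4·T(2,0) − T(1,0))/3, solve for T(2,0):
4·T(2,0) = 3·(-1.7907203) + (-1.0296975) = -6.4018584
T(2,0) = -1.6004646

-1.60046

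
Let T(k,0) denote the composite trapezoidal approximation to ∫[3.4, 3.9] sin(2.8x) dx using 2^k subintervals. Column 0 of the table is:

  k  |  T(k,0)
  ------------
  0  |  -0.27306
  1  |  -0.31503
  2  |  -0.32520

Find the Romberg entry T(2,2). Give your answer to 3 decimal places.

-0.329

Richardson extrapolation on the trapezoidal column (denominator 4−1=3):
T(1,1) = -0.31503 + (-0.31503 − (-0.27306))/3 = -0.32902
T(2,1) = (4·(-0.32520) − (-0.31503)) / 3 = -0.32859
T(2,2) = -0.32859 + (-0.32859 − (-0.32902))/15 = -0.32856
(Column j=1 coincides with Simpson's rule on the same nodes.)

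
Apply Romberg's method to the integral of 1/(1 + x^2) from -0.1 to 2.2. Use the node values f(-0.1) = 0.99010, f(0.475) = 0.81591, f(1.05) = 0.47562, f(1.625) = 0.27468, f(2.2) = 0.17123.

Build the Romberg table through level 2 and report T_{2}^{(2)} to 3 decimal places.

T_{0}^{(0)} (trapezoid, 1 panel, h=2.3000): 1.33553
T_{1}^{(0)} (trapezoid, 2 panels, h=1.1500): 1.21473
T_{2}^{(0)} (trapezoid, 4 panels, h=0.5750): 1.23445
T_{1}^{(1)} = 1.21473 + (1.21473 − 1.33553)/3 = 1.17446
T_{2}^{(1)} = 1.23445 + (1.23445 − 1.21473)/3 = 1.24102
T_{2}^{(2)} = 1.24102 + (1.24102 − 1.17446)/15 = 1.24546

1.245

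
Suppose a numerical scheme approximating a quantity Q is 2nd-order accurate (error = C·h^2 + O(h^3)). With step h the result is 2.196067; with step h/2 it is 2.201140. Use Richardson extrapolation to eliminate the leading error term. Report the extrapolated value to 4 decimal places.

2.2028

The leading error scales as h^2; refining by a factor of 2 reduces it by 2^2 = 4.
Extrapolated value = (4·A(h/2) − A(h)) / (4 − 1)
= (4·2.201140 − 2.196067) / 3
= 6.608493 / 3 = 2.202831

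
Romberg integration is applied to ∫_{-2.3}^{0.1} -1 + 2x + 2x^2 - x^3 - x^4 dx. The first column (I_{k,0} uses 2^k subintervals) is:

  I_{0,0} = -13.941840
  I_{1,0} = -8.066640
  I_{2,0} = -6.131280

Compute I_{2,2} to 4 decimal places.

-5.4447

I_{1,1} = (4·(-8.066640) − (-13.941840)) / 3 = -6.108240
I_{2,1} = -6.131280 + (-6.131280 − (-8.066640))/3 = -5.486160
I_{2,2} = -5.486160 + (-5.486160 − (-6.108240))/15 = -5.444688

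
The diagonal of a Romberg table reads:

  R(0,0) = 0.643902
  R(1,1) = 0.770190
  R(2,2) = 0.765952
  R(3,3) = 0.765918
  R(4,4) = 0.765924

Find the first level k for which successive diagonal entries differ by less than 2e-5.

|R(1,1) − R(0,0)| = 0.126288 ≥ 2e-5
|R(2,2) − R(1,1)| = 0.004238 ≥ 2e-5
|R(3,3) − R(2,2)| = 0.000034 ≥ 2e-5
|R(4,4) − R(3,3)| = 0.000006 < 2e-5

k = 4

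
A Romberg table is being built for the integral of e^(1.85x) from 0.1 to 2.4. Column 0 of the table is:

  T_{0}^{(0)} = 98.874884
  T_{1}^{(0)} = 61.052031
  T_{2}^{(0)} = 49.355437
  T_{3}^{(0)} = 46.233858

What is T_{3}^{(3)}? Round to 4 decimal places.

Richardson extrapolation on the trapezoidal column (denominator 4−1=3):
T_{1}^{(1)} = (4·61.052031 − 98.874884) / 3 = 48.444413
T_{2}^{(1)} = 49.355437 + (49.355437 − 61.052031)/3 = 45.456572
T_{3}^{(1)} = (4·46.233858 − 49.355437) / 3 = 45.193332
T_{2}^{(2)} = 45.456572 + (45.456572 − 48.444413)/15 = 45.257383
T_{3}^{(2)} = (16·45.193332 − 45.456572) / 15 = 45.175783
T_{3}^{(3)} = 45.175783 + (45.175783 − 45.257383)/63 = 45.174488

45.1745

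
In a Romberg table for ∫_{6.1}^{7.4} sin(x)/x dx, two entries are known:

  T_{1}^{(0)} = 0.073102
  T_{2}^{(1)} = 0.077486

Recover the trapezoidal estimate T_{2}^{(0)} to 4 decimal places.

From T_{2}^{(1)} = (4·T_{2}^{(0)} − T_{1}^{(0)})/3, solve for T_{2}^{(0)}:
4·T_{2}^{(0)} = 3·0.077486 + 0.073102 = 0.305560
T_{2}^{(0)} = 0.076390

0.0764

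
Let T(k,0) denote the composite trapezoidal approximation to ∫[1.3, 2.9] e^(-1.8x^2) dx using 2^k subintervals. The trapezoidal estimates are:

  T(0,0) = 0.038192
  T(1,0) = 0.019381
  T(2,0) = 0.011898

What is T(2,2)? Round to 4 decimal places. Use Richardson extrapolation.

Richardson extrapolation on the trapezoidal column (denominator 4−1=3):
T(1,1) = 0.019381 + (0.019381 − 0.038192)/3 = 0.013111
T(2,1) = (4·0.011898 − 0.019381) / 3 = 0.009404
T(2,2) = (16·0.009404 − 0.013111) / 15 = 0.009157

0.0092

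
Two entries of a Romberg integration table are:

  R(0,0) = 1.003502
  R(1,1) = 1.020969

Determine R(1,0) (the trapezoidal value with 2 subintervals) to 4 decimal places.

From R(1,1) = (4·R(1,0) − R(0,0))/3, solve for R(1,0):
4·R(1,0) = 3·1.020969 + 1.003502 = 4.066409
R(1,0) = 1.016602

1.0166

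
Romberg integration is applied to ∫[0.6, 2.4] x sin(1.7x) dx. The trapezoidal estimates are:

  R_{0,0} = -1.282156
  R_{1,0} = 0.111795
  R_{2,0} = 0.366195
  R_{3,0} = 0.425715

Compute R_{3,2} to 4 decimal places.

Richardson extrapolation on the trapezoidal column (denominator 4−1=3):
R_{2,1} = 0.366195 + (0.366195 − 0.111795)/3 = 0.450995
R_{3,1} = (4·0.425715 − 0.366195) / 3 = 0.445555
R_{3,2} = 0.445555 + (0.445555 − 0.450995)/15 = 0.445192

0.4452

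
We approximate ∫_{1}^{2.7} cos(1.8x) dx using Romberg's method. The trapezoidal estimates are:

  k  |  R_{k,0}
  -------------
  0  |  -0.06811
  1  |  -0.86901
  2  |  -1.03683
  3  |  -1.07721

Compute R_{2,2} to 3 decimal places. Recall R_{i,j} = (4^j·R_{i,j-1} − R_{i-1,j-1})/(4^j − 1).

-1.090

Richardson extrapolation on the trapezoidal column (denominator 4−1=3):
R_{1,1} = (4·(-0.86901) − (-0.06811)) / 3 = -1.13598
R_{2,1} = -1.03683 + (-1.03683 − (-0.86901))/3 = -1.09277
R_{2,2} = (16·(-1.09277) − (-1.13598)) / 15 = -1.08989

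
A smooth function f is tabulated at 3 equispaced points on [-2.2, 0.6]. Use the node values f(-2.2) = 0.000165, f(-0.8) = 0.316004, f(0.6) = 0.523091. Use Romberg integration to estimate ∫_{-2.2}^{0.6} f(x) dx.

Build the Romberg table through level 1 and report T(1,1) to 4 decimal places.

0.8341

T(0,0) (trapezoid, 1 panel, h=2.8000): 0.732558
T(1,0) (trapezoid, 2 panels, h=1.4000): 0.808685
T(1,1) = 0.808685 + (0.808685 − 0.732558)/3 = 0.834061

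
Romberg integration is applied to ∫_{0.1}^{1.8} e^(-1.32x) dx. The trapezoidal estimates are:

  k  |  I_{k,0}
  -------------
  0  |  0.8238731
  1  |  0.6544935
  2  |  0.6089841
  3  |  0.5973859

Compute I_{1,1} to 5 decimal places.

Richardson extrapolation on the trapezoidal column (denominator 4−1=3):
I_{1,1} = (4·0.6544935 − 0.8238731) / 3 = 0.5980336

0.59803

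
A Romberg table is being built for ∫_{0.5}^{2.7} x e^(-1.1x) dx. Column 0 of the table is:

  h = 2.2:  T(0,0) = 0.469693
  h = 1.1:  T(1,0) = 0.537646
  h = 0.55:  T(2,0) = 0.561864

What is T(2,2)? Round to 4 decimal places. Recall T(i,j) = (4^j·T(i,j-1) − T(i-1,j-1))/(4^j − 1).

0.5706

Richardson extrapolation on the trapezoidal column (denominator 4−1=3):
T(1,1) = (4·0.537646 − 0.469693) / 3 = 0.560297
T(2,1) = 0.561864 + (0.561864 − 0.537646)/3 = 0.569937
T(2,2) = 0.569937 + (0.569937 − 0.560297)/15 = 0.570580
(Column j=1 coincides with Simpson's rule on the same nodes.)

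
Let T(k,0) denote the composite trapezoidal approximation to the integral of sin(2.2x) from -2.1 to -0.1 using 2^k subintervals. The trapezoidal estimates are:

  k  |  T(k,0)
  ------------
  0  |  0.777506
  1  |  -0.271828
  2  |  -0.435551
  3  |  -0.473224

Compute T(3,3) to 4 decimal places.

Richardson extrapolation on the trapezoidal column (denominator 4−1=3):
T(1,1) = -0.271828 + (-0.271828 − 0.777506)/3 = -0.621606
T(2,1) = -0.435551 + (-0.435551 − (-0.271828))/3 = -0.490125
T(3,1) = -0.473224 + (-0.473224 − (-0.435551))/3 = -0.485782
T(2,2) = -0.490125 + (-0.490125 − (-0.621606))/15 = -0.481360
T(3,2) = (16·(-0.485782) − (-0.490125)) / 15 = -0.485492
T(3,3) = -0.485492 + (-0.485492 − (-0.481360))/63 = -0.485558

-0.4856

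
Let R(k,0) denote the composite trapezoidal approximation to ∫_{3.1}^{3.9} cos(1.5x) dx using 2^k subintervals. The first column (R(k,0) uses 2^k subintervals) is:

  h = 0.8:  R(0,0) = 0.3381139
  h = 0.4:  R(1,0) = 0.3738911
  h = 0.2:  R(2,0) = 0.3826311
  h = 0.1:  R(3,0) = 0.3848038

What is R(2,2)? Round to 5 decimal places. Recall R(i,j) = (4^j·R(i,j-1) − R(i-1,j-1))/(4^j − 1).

Richardson extrapolation on the trapezoidal column (denominator 4−1=3):
R(1,1) = 0.3738911 + (0.3738911 − 0.3381139)/3 = 0.3858168
R(2,1) = (4·0.3826311 − 0.3738911) / 3 = 0.3855444
R(2,2) = (16·0.3855444 − 0.3858168) / 15 = 0.3855262

0.38553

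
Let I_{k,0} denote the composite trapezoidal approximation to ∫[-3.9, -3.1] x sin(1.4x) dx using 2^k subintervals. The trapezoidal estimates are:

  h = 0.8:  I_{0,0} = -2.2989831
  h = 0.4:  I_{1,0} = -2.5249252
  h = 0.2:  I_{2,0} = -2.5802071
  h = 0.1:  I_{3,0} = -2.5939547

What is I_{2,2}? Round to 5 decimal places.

I_{1,1} = (4·(-2.5249252) − (-2.2989831)) / 3 = -2.6002392
I_{2,1} = (4·(-2.5802071) − (-2.5249252)) / 3 = -2.5986344
I_{2,2} = (16·(-2.5986344) − (-2.6002392)) / 15 = -2.5985274

-2.59853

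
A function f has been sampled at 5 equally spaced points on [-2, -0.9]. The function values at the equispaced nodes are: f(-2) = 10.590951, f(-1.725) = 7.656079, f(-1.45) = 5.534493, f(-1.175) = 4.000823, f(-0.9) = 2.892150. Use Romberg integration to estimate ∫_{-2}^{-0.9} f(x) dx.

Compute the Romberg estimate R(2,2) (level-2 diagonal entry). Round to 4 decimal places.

6.5244

R(0,0) (trapezoid, 1 panel, h=1.1000): 7.415706
R(1,0) (trapezoid, 2 panels, h=0.5500): 6.751824
R(2,0) (trapezoid, 4 panels, h=0.2750): 6.581560
R(1,1) = 6.751824 + (6.751824 − 7.415706)/3 = 6.530530
R(2,1) = 6.581560 + (6.581560 − 6.751824)/3 = 6.524805
R(2,2) = 6.524805 + (6.524805 − 6.530530)/15 = 6.524423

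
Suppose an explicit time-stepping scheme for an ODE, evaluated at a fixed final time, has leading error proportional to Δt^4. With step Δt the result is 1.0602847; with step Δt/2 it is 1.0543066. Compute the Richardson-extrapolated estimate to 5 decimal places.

1.05391

Extrapolated value = (16·A(Δt/2) − A(Δt)) / (16 − 1)
= (16·1.0543066 − 1.0602847) / 15
= 15.8086209 / 15 = 1.0539081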